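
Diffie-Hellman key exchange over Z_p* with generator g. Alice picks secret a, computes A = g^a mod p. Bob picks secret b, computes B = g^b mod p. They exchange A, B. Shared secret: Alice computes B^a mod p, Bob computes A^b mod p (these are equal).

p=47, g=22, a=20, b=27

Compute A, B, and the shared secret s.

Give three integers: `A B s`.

A = 22^20 mod 47  (bits of 20 = 10100)
  bit 0 = 1: r = r^2 * 22 mod 47 = 1^2 * 22 = 1*22 = 22
  bit 1 = 0: r = r^2 mod 47 = 22^2 = 14
  bit 2 = 1: r = r^2 * 22 mod 47 = 14^2 * 22 = 8*22 = 35
  bit 3 = 0: r = r^2 mod 47 = 35^2 = 3
  bit 4 = 0: r = r^2 mod 47 = 3^2 = 9
  -> A = 9
B = 22^27 mod 47  (bits of 27 = 11011)
  bit 0 = 1: r = r^2 * 22 mod 47 = 1^2 * 22 = 1*22 = 22
  bit 1 = 1: r = r^2 * 22 mod 47 = 22^2 * 22 = 14*22 = 26
  bit 2 = 0: r = r^2 mod 47 = 26^2 = 18
  bit 3 = 1: r = r^2 * 22 mod 47 = 18^2 * 22 = 42*22 = 31
  bit 4 = 1: r = r^2 * 22 mod 47 = 31^2 * 22 = 21*22 = 39
  -> B = 39
s = B^a = 39^20 mod 47  (bits of 20 = 10100)
  bit 0 = 1: r = r^2 * 39 mod 47 = 1^2 * 39 = 1*39 = 39
  bit 1 = 0: r = r^2 mod 47 = 39^2 = 17
  bit 2 = 1: r = r^2 * 39 mod 47 = 17^2 * 39 = 7*39 = 38
  bit 3 = 0: r = r^2 mod 47 = 38^2 = 34
  bit 4 = 0: r = r^2 mod 47 = 34^2 = 28
  -> s = B^a = 28

Answer: 9 39 28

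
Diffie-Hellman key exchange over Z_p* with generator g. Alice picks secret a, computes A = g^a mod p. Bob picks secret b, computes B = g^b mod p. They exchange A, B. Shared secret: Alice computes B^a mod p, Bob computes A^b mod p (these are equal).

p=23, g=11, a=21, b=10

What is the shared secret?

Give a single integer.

A = 11^21 mod 23  (bits of 21 = 10101)
  bit 0 = 1: r = r^2 * 11 mod 23 = 1^2 * 11 = 1*11 = 11
  bit 1 = 0: r = r^2 mod 23 = 11^2 = 6
  bit 2 = 1: r = r^2 * 11 mod 23 = 6^2 * 11 = 13*11 = 5
  bit 3 = 0: r = r^2 mod 23 = 5^2 = 2
  bit 4 = 1: r = r^2 * 11 mod 23 = 2^2 * 11 = 4*11 = 21
  -> A = 21
B = 11^10 mod 23  (bits of 10 = 1010)
  bit 0 = 1: r = r^2 * 11 mod 23 = 1^2 * 11 = 1*11 = 11
  bit 1 = 0: r = r^2 mod 23 = 11^2 = 6
  bit 2 = 1: r = r^2 * 11 mod 23 = 6^2 * 11 = 13*11 = 5
  bit 3 = 0: r = r^2 mod 23 = 5^2 = 2
  -> B = 2
s = B^a = 2^21 mod 23  (bits of 21 = 10101)
  bit 0 = 1: r = r^2 * 2 mod 23 = 1^2 * 2 = 1*2 = 2
  bit 1 = 0: r = r^2 mod 23 = 2^2 = 4
  bit 2 = 1: r = r^2 * 2 mod 23 = 4^2 * 2 = 16*2 = 9
  bit 3 = 0: r = r^2 mod 23 = 9^2 = 12
  bit 4 = 1: r = r^2 * 2 mod 23 = 12^2 * 2 = 6*2 = 12
  -> s = B^a = 12

Answer: 12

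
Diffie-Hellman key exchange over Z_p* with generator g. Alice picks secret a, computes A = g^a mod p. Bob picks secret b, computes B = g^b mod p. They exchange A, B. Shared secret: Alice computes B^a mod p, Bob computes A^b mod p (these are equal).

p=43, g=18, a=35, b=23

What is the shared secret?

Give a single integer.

Answer: 7

Derivation:
A = 18^35 mod 43  (bits of 35 = 100011)
  bit 0 = 1: r = r^2 * 18 mod 43 = 1^2 * 18 = 1*18 = 18
  bit 1 = 0: r = r^2 mod 43 = 18^2 = 23
  bit 2 = 0: r = r^2 mod 43 = 23^2 = 13
  bit 3 = 0: r = r^2 mod 43 = 13^2 = 40
  bit 4 = 1: r = r^2 * 18 mod 43 = 40^2 * 18 = 9*18 = 33
  bit 5 = 1: r = r^2 * 18 mod 43 = 33^2 * 18 = 14*18 = 37
  -> A = 37
B = 18^23 mod 43  (bits of 23 = 10111)
  bit 0 = 1: r = r^2 * 18 mod 43 = 1^2 * 18 = 1*18 = 18
  bit 1 = 0: r = r^2 mod 43 = 18^2 = 23
  bit 2 = 1: r = r^2 * 18 mod 43 = 23^2 * 18 = 13*18 = 19
  bit 3 = 1: r = r^2 * 18 mod 43 = 19^2 * 18 = 17*18 = 5
  bit 4 = 1: r = r^2 * 18 mod 43 = 5^2 * 18 = 25*18 = 20
  -> B = 20
s = B^a = 20^35 mod 43  (bits of 35 = 100011)
  bit 0 = 1: r = r^2 * 20 mod 43 = 1^2 * 20 = 1*20 = 20
  bit 1 = 0: r = r^2 mod 43 = 20^2 = 13
  bit 2 = 0: r = r^2 mod 43 = 13^2 = 40
  bit 3 = 0: r = r^2 mod 43 = 40^2 = 9
  bit 4 = 1: r = r^2 * 20 mod 43 = 9^2 * 20 = 38*20 = 29
  bit 5 = 1: r = r^2 * 20 mod 43 = 29^2 * 20 = 24*20 = 7
  -> s = B^a = 7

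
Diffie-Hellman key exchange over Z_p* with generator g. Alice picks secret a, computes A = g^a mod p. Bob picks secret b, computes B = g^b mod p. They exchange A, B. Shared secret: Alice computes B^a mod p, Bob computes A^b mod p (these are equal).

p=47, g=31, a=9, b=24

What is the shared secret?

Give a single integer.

Answer: 14

Derivation:
A = 31^9 mod 47  (bits of 9 = 1001)
  bit 0 = 1: r = r^2 * 31 mod 47 = 1^2 * 31 = 1*31 = 31
  bit 1 = 0: r = r^2 mod 47 = 31^2 = 21
  bit 2 = 0: r = r^2 mod 47 = 21^2 = 18
  bit 3 = 1: r = r^2 * 31 mod 47 = 18^2 * 31 = 42*31 = 33
  -> A = 33
B = 31^24 mod 47  (bits of 24 = 11000)
  bit 0 = 1: r = r^2 * 31 mod 47 = 1^2 * 31 = 1*31 = 31
  bit 1 = 1: r = r^2 * 31 mod 47 = 31^2 * 31 = 21*31 = 40
  bit 2 = 0: r = r^2 mod 47 = 40^2 = 2
  bit 3 = 0: r = r^2 mod 47 = 2^2 = 4
  bit 4 = 0: r = r^2 mod 47 = 4^2 = 16
  -> B = 16
s = B^a = 16^9 mod 47  (bits of 9 = 1001)
  bit 0 = 1: r = r^2 * 16 mod 47 = 1^2 * 16 = 1*16 = 16
  bit 1 = 0: r = r^2 mod 47 = 16^2 = 21
  bit 2 = 0: r = r^2 mod 47 = 21^2 = 18
  bit 3 = 1: r = r^2 * 16 mod 47 = 18^2 * 16 = 42*16 = 14
  -> s = B^a = 14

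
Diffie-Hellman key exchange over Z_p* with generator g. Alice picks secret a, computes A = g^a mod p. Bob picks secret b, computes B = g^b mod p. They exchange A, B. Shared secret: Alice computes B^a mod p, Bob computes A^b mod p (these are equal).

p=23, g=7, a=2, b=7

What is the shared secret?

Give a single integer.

A = 7^2 mod 23  (bits of 2 = 10)
  bit 0 = 1: r = r^2 * 7 mod 23 = 1^2 * 7 = 1*7 = 7
  bit 1 = 0: r = r^2 mod 23 = 7^2 = 3
  -> A = 3
B = 7^7 mod 23  (bits of 7 = 111)
  bit 0 = 1: r = r^2 * 7 mod 23 = 1^2 * 7 = 1*7 = 7
  bit 1 = 1: r = r^2 * 7 mod 23 = 7^2 * 7 = 3*7 = 21
  bit 2 = 1: r = r^2 * 7 mod 23 = 21^2 * 7 = 4*7 = 5
  -> B = 5
s = B^a = 5^2 mod 23  (bits of 2 = 10)
  bit 0 = 1: r = r^2 * 5 mod 23 = 1^2 * 5 = 1*5 = 5
  bit 1 = 0: r = r^2 mod 23 = 5^2 = 2
  -> s = B^a = 2

Answer: 2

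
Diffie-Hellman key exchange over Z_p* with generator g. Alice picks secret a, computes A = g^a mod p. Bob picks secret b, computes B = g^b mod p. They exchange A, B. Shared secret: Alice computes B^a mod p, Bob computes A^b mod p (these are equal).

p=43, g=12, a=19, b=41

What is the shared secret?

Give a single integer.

A = 12^19 mod 43  (bits of 19 = 10011)
  bit 0 = 1: r = r^2 * 12 mod 43 = 1^2 * 12 = 1*12 = 12
  bit 1 = 0: r = r^2 mod 43 = 12^2 = 15
  bit 2 = 0: r = r^2 mod 43 = 15^2 = 10
  bit 3 = 1: r = r^2 * 12 mod 43 = 10^2 * 12 = 14*12 = 39
  bit 4 = 1: r = r^2 * 12 mod 43 = 39^2 * 12 = 16*12 = 20
  -> A = 20
B = 12^41 mod 43  (bits of 41 = 101001)
  bit 0 = 1: r = r^2 * 12 mod 43 = 1^2 * 12 = 1*12 = 12
  bit 1 = 0: r = r^2 mod 43 = 12^2 = 15
  bit 2 = 1: r = r^2 * 12 mod 43 = 15^2 * 12 = 10*12 = 34
  bit 3 = 0: r = r^2 mod 43 = 34^2 = 38
  bit 4 = 0: r = r^2 mod 43 = 38^2 = 25
  bit 5 = 1: r = r^2 * 12 mod 43 = 25^2 * 12 = 23*12 = 18
  -> B = 18
s = B^a = 18^19 mod 43  (bits of 19 = 10011)
  bit 0 = 1: r = r^2 * 18 mod 43 = 1^2 * 18 = 1*18 = 18
  bit 1 = 0: r = r^2 mod 43 = 18^2 = 23
  bit 2 = 0: r = r^2 mod 43 = 23^2 = 13
  bit 3 = 1: r = r^2 * 18 mod 43 = 13^2 * 18 = 40*18 = 32
  bit 4 = 1: r = r^2 * 18 mod 43 = 32^2 * 18 = 35*18 = 28
  -> s = B^a = 28

Answer: 28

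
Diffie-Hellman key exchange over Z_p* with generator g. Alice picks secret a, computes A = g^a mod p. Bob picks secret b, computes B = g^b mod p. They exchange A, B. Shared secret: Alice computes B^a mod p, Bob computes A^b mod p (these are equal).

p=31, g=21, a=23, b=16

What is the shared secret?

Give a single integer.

Answer: 14

Derivation:
A = 21^23 mod 31  (bits of 23 = 10111)
  bit 0 = 1: r = r^2 * 21 mod 31 = 1^2 * 21 = 1*21 = 21
  bit 1 = 0: r = r^2 mod 31 = 21^2 = 7
  bit 2 = 1: r = r^2 * 21 mod 31 = 7^2 * 21 = 18*21 = 6
  bit 3 = 1: r = r^2 * 21 mod 31 = 6^2 * 21 = 5*21 = 12
  bit 4 = 1: r = r^2 * 21 mod 31 = 12^2 * 21 = 20*21 = 17
  -> A = 17
B = 21^16 mod 31  (bits of 16 = 10000)
  bit 0 = 1: r = r^2 * 21 mod 31 = 1^2 * 21 = 1*21 = 21
  bit 1 = 0: r = r^2 mod 31 = 21^2 = 7
  bit 2 = 0: r = r^2 mod 31 = 7^2 = 18
  bit 3 = 0: r = r^2 mod 31 = 18^2 = 14
  bit 4 = 0: r = r^2 mod 31 = 14^2 = 10
  -> B = 10
s = B^a = 10^23 mod 31  (bits of 23 = 10111)
  bit 0 = 1: r = r^2 * 10 mod 31 = 1^2 * 10 = 1*10 = 10
  bit 1 = 0: r = r^2 mod 31 = 10^2 = 7
  bit 2 = 1: r = r^2 * 10 mod 31 = 7^2 * 10 = 18*10 = 25
  bit 3 = 1: r = r^2 * 10 mod 31 = 25^2 * 10 = 5*10 = 19
  bit 4 = 1: r = r^2 * 10 mod 31 = 19^2 * 10 = 20*10 = 14
  -> s = B^a = 14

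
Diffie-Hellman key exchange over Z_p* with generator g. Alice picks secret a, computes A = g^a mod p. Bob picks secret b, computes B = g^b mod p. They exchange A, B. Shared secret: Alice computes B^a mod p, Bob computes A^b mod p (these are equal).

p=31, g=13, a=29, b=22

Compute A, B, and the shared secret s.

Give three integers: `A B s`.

Answer: 12 9 7

Derivation:
A = 13^29 mod 31  (bits of 29 = 11101)
  bit 0 = 1: r = r^2 * 13 mod 31 = 1^2 * 13 = 1*13 = 13
  bit 1 = 1: r = r^2 * 13 mod 31 = 13^2 * 13 = 14*13 = 27
  bit 2 = 1: r = r^2 * 13 mod 31 = 27^2 * 13 = 16*13 = 22
  bit 3 = 0: r = r^2 mod 31 = 22^2 = 19
  bit 4 = 1: r = r^2 * 13 mod 31 = 19^2 * 13 = 20*13 = 12
  -> A = 12
B = 13^22 mod 31  (bits of 22 = 10110)
  bit 0 = 1: r = r^2 * 13 mod 31 = 1^2 * 13 = 1*13 = 13
  bit 1 = 0: r = r^2 mod 31 = 13^2 = 14
  bit 2 = 1: r = r^2 * 13 mod 31 = 14^2 * 13 = 10*13 = 6
  bit 3 = 1: r = r^2 * 13 mod 31 = 6^2 * 13 = 5*13 = 3
  bit 4 = 0: r = r^2 mod 31 = 3^2 = 9
  -> B = 9
s = B^a = 9^29 mod 31  (bits of 29 = 11101)
  bit 0 = 1: r = r^2 * 9 mod 31 = 1^2 * 9 = 1*9 = 9
  bit 1 = 1: r = r^2 * 9 mod 31 = 9^2 * 9 = 19*9 = 16
  bit 2 = 1: r = r^2 * 9 mod 31 = 16^2 * 9 = 8*9 = 10
  bit 3 = 0: r = r^2 mod 31 = 10^2 = 7
  bit 4 = 1: r = r^2 * 9 mod 31 = 7^2 * 9 = 18*9 = 7
  -> s = B^a = 7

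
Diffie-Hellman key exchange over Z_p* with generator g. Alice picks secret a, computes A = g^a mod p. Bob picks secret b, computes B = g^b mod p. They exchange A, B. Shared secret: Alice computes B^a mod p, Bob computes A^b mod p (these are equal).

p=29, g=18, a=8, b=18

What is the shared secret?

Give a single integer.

Answer: 25

Derivation:
A = 18^8 mod 29  (bits of 8 = 1000)
  bit 0 = 1: r = r^2 * 18 mod 29 = 1^2 * 18 = 1*18 = 18
  bit 1 = 0: r = r^2 mod 29 = 18^2 = 5
  bit 2 = 0: r = r^2 mod 29 = 5^2 = 25
  bit 3 = 0: r = r^2 mod 29 = 25^2 = 16
  -> A = 16
B = 18^18 mod 29  (bits of 18 = 10010)
  bit 0 = 1: r = r^2 * 18 mod 29 = 1^2 * 18 = 1*18 = 18
  bit 1 = 0: r = r^2 mod 29 = 18^2 = 5
  bit 2 = 0: r = r^2 mod 29 = 5^2 = 25
  bit 3 = 1: r = r^2 * 18 mod 29 = 25^2 * 18 = 16*18 = 27
  bit 4 = 0: r = r^2 mod 29 = 27^2 = 4
  -> B = 4
s = B^a = 4^8 mod 29  (bits of 8 = 1000)
  bit 0 = 1: r = r^2 * 4 mod 29 = 1^2 * 4 = 1*4 = 4
  bit 1 = 0: r = r^2 mod 29 = 4^2 = 16
  bit 2 = 0: r = r^2 mod 29 = 16^2 = 24
  bit 3 = 0: r = r^2 mod 29 = 24^2 = 25
  -> s = B^a = 25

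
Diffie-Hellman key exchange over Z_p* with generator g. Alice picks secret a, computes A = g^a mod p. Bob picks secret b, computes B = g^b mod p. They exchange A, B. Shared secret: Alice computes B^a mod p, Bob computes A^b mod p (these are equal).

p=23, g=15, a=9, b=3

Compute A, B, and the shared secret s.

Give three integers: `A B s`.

A = 15^9 mod 23  (bits of 9 = 1001)
  bit 0 = 1: r = r^2 * 15 mod 23 = 1^2 * 15 = 1*15 = 15
  bit 1 = 0: r = r^2 mod 23 = 15^2 = 18
  bit 2 = 0: r = r^2 mod 23 = 18^2 = 2
  bit 3 = 1: r = r^2 * 15 mod 23 = 2^2 * 15 = 4*15 = 14
  -> A = 14
B = 15^3 mod 23  (bits of 3 = 11)
  bit 0 = 1: r = r^2 * 15 mod 23 = 1^2 * 15 = 1*15 = 15
  bit 1 = 1: r = r^2 * 15 mod 23 = 15^2 * 15 = 18*15 = 17
  -> B = 17
s = B^a = 17^9 mod 23  (bits of 9 = 1001)
  bit 0 = 1: r = r^2 * 17 mod 23 = 1^2 * 17 = 1*17 = 17
  bit 1 = 0: r = r^2 mod 23 = 17^2 = 13
  bit 2 = 0: r = r^2 mod 23 = 13^2 = 8
  bit 3 = 1: r = r^2 * 17 mod 23 = 8^2 * 17 = 18*17 = 7
  -> s = B^a = 7

Answer: 14 17 7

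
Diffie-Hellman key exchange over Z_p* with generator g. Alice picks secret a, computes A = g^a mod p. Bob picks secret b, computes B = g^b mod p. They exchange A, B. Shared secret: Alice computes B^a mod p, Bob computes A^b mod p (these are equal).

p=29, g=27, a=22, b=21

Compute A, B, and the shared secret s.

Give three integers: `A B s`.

Answer: 5 12 28

Derivation:
A = 27^22 mod 29  (bits of 22 = 10110)
  bit 0 = 1: r = r^2 * 27 mod 29 = 1^2 * 27 = 1*27 = 27
  bit 1 = 0: r = r^2 mod 29 = 27^2 = 4
  bit 2 = 1: r = r^2 * 27 mod 29 = 4^2 * 27 = 16*27 = 26
  bit 3 = 1: r = r^2 * 27 mod 29 = 26^2 * 27 = 9*27 = 11
  bit 4 = 0: r = r^2 mod 29 = 11^2 = 5
  -> A = 5
B = 27^21 mod 29  (bits of 21 = 10101)
  bit 0 = 1: r = r^2 * 27 mod 29 = 1^2 * 27 = 1*27 = 27
  bit 1 = 0: r = r^2 mod 29 = 27^2 = 4
  bit 2 = 1: r = r^2 * 27 mod 29 = 4^2 * 27 = 16*27 = 26
  bit 3 = 0: r = r^2 mod 29 = 26^2 = 9
  bit 4 = 1: r = r^2 * 27 mod 29 = 9^2 * 27 = 23*27 = 12
  -> B = 12
s = B^a = 12^22 mod 29  (bits of 22 = 10110)
  bit 0 = 1: r = r^2 * 12 mod 29 = 1^2 * 12 = 1*12 = 12
  bit 1 = 0: r = r^2 mod 29 = 12^2 = 28
  bit 2 = 1: r = r^2 * 12 mod 29 = 28^2 * 12 = 1*12 = 12
  bit 3 = 1: r = r^2 * 12 mod 29 = 12^2 * 12 = 28*12 = 17
  bit 4 = 0: r = r^2 mod 29 = 17^2 = 28
  -> s = B^a = 28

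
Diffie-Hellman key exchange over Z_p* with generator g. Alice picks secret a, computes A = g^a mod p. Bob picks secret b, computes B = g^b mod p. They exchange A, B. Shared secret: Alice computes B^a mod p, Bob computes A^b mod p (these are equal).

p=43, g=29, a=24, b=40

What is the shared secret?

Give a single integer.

Answer: 41

Derivation:
A = 29^24 mod 43  (bits of 24 = 11000)
  bit 0 = 1: r = r^2 * 29 mod 43 = 1^2 * 29 = 1*29 = 29
  bit 1 = 1: r = r^2 * 29 mod 43 = 29^2 * 29 = 24*29 = 8
  bit 2 = 0: r = r^2 mod 43 = 8^2 = 21
  bit 3 = 0: r = r^2 mod 43 = 21^2 = 11
  bit 4 = 0: r = r^2 mod 43 = 11^2 = 35
  -> A = 35
B = 29^40 mod 43  (bits of 40 = 101000)
  bit 0 = 1: r = r^2 * 29 mod 43 = 1^2 * 29 = 1*29 = 29
  bit 1 = 0: r = r^2 mod 43 = 29^2 = 24
  bit 2 = 1: r = r^2 * 29 mod 43 = 24^2 * 29 = 17*29 = 20
  bit 3 = 0: r = r^2 mod 43 = 20^2 = 13
  bit 4 = 0: r = r^2 mod 43 = 13^2 = 40
  bit 5 = 0: r = r^2 mod 43 = 40^2 = 9
  -> B = 9
s = B^a = 9^24 mod 43  (bits of 24 = 11000)
  bit 0 = 1: r = r^2 * 9 mod 43 = 1^2 * 9 = 1*9 = 9
  bit 1 = 1: r = r^2 * 9 mod 43 = 9^2 * 9 = 38*9 = 41
  bit 2 = 0: r = r^2 mod 43 = 41^2 = 4
  bit 3 = 0: r = r^2 mod 43 = 4^2 = 16
  bit 4 = 0: r = r^2 mod 43 = 16^2 = 41
  -> s = B^a = 41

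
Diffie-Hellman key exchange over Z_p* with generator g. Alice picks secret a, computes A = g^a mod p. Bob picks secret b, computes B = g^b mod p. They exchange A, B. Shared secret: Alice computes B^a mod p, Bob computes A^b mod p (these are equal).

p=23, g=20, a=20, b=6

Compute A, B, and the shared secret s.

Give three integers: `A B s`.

Answer: 18 16 8

Derivation:
A = 20^20 mod 23  (bits of 20 = 10100)
  bit 0 = 1: r = r^2 * 20 mod 23 = 1^2 * 20 = 1*20 = 20
  bit 1 = 0: r = r^2 mod 23 = 20^2 = 9
  bit 2 = 1: r = r^2 * 20 mod 23 = 9^2 * 20 = 12*20 = 10
  bit 3 = 0: r = r^2 mod 23 = 10^2 = 8
  bit 4 = 0: r = r^2 mod 23 = 8^2 = 18
  -> A = 18
B = 20^6 mod 23  (bits of 6 = 110)
  bit 0 = 1: r = r^2 * 20 mod 23 = 1^2 * 20 = 1*20 = 20
  bit 1 = 1: r = r^2 * 20 mod 23 = 20^2 * 20 = 9*20 = 19
  bit 2 = 0: r = r^2 mod 23 = 19^2 = 16
  -> B = 16
s = B^a = 16^20 mod 23  (bits of 20 = 10100)
  bit 0 = 1: r = r^2 * 16 mod 23 = 1^2 * 16 = 1*16 = 16
  bit 1 = 0: r = r^2 mod 23 = 16^2 = 3
  bit 2 = 1: r = r^2 * 16 mod 23 = 3^2 * 16 = 9*16 = 6
  bit 3 = 0: r = r^2 mod 23 = 6^2 = 13
  bit 4 = 0: r = r^2 mod 23 = 13^2 = 8
  -> s = B^a = 8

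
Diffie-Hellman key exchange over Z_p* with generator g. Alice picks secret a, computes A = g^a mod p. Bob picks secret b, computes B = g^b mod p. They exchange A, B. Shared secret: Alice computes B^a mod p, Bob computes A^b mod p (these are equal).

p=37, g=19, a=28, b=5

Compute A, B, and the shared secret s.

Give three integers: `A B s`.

A = 19^28 mod 37  (bits of 28 = 11100)
  bit 0 = 1: r = r^2 * 19 mod 37 = 1^2 * 19 = 1*19 = 19
  bit 1 = 1: r = r^2 * 19 mod 37 = 19^2 * 19 = 28*19 = 14
  bit 2 = 1: r = r^2 * 19 mod 37 = 14^2 * 19 = 11*19 = 24
  bit 3 = 0: r = r^2 mod 37 = 24^2 = 21
  bit 4 = 0: r = r^2 mod 37 = 21^2 = 34
  -> A = 34
B = 19^5 mod 37  (bits of 5 = 101)
  bit 0 = 1: r = r^2 * 19 mod 37 = 1^2 * 19 = 1*19 = 19
  bit 1 = 0: r = r^2 mod 37 = 19^2 = 28
  bit 2 = 1: r = r^2 * 19 mod 37 = 28^2 * 19 = 7*19 = 22
  -> B = 22
s = B^a = 22^28 mod 37  (bits of 28 = 11100)
  bit 0 = 1: r = r^2 * 22 mod 37 = 1^2 * 22 = 1*22 = 22
  bit 1 = 1: r = r^2 * 22 mod 37 = 22^2 * 22 = 3*22 = 29
  bit 2 = 1: r = r^2 * 22 mod 37 = 29^2 * 22 = 27*22 = 2
  bit 3 = 0: r = r^2 mod 37 = 2^2 = 4
  bit 4 = 0: r = r^2 mod 37 = 4^2 = 16
  -> s = B^a = 16

Answer: 34 22 16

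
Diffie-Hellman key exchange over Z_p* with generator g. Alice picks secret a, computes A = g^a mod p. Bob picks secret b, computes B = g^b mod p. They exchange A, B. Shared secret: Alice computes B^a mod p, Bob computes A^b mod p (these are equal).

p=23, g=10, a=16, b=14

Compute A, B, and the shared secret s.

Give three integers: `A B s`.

A = 10^16 mod 23  (bits of 16 = 10000)
  bit 0 = 1: r = r^2 * 10 mod 23 = 1^2 * 10 = 1*10 = 10
  bit 1 = 0: r = r^2 mod 23 = 10^2 = 8
  bit 2 = 0: r = r^2 mod 23 = 8^2 = 18
  bit 3 = 0: r = r^2 mod 23 = 18^2 = 2
  bit 4 = 0: r = r^2 mod 23 = 2^2 = 4
  -> A = 4
B = 10^14 mod 23  (bits of 14 = 1110)
  bit 0 = 1: r = r^2 * 10 mod 23 = 1^2 * 10 = 1*10 = 10
  bit 1 = 1: r = r^2 * 10 mod 23 = 10^2 * 10 = 8*10 = 11
  bit 2 = 1: r = r^2 * 10 mod 23 = 11^2 * 10 = 6*10 = 14
  bit 3 = 0: r = r^2 mod 23 = 14^2 = 12
  -> B = 12
s = B^a = 12^16 mod 23  (bits of 16 = 10000)
  bit 0 = 1: r = r^2 * 12 mod 23 = 1^2 * 12 = 1*12 = 12
  bit 1 = 0: r = r^2 mod 23 = 12^2 = 6
  bit 2 = 0: r = r^2 mod 23 = 6^2 = 13
  bit 3 = 0: r = r^2 mod 23 = 13^2 = 8
  bit 4 = 0: r = r^2 mod 23 = 8^2 = 18
  -> s = B^a = 18

Answer: 4 12 18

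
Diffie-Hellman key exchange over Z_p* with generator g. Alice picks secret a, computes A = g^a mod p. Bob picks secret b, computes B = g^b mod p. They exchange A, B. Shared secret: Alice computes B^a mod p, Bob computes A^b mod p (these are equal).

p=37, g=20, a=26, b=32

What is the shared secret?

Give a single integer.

A = 20^26 mod 37  (bits of 26 = 11010)
  bit 0 = 1: r = r^2 * 20 mod 37 = 1^2 * 20 = 1*20 = 20
  bit 1 = 1: r = r^2 * 20 mod 37 = 20^2 * 20 = 30*20 = 8
  bit 2 = 0: r = r^2 mod 37 = 8^2 = 27
  bit 3 = 1: r = r^2 * 20 mod 37 = 27^2 * 20 = 26*20 = 2
  bit 4 = 0: r = r^2 mod 37 = 2^2 = 4
  -> A = 4
B = 20^32 mod 37  (bits of 32 = 100000)
  bit 0 = 1: r = r^2 * 20 mod 37 = 1^2 * 20 = 1*20 = 20
  bit 1 = 0: r = r^2 mod 37 = 20^2 = 30
  bit 2 = 0: r = r^2 mod 37 = 30^2 = 12
  bit 3 = 0: r = r^2 mod 37 = 12^2 = 33
  bit 4 = 0: r = r^2 mod 37 = 33^2 = 16
  bit 5 = 0: r = r^2 mod 37 = 16^2 = 34
  -> B = 34
s = B^a = 34^26 mod 37  (bits of 26 = 11010)
  bit 0 = 1: r = r^2 * 34 mod 37 = 1^2 * 34 = 1*34 = 34
  bit 1 = 1: r = r^2 * 34 mod 37 = 34^2 * 34 = 9*34 = 10
  bit 2 = 0: r = r^2 mod 37 = 10^2 = 26
  bit 3 = 1: r = r^2 * 34 mod 37 = 26^2 * 34 = 10*34 = 7
  bit 4 = 0: r = r^2 mod 37 = 7^2 = 12
  -> s = B^a = 12

Answer: 12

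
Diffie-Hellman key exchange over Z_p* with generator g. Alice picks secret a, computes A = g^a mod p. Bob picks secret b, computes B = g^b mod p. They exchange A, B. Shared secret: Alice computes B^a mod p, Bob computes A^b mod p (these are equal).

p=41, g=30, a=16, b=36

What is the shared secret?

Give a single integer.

Answer: 10

Derivation:
A = 30^16 mod 41  (bits of 16 = 10000)
  bit 0 = 1: r = r^2 * 30 mod 41 = 1^2 * 30 = 1*30 = 30
  bit 1 = 0: r = r^2 mod 41 = 30^2 = 39
  bit 2 = 0: r = r^2 mod 41 = 39^2 = 4
  bit 3 = 0: r = r^2 mod 41 = 4^2 = 16
  bit 4 = 0: r = r^2 mod 41 = 16^2 = 10
  -> A = 10
B = 30^36 mod 41  (bits of 36 = 100100)
  bit 0 = 1: r = r^2 * 30 mod 41 = 1^2 * 30 = 1*30 = 30
  bit 1 = 0: r = r^2 mod 41 = 30^2 = 39
  bit 2 = 0: r = r^2 mod 41 = 39^2 = 4
  bit 3 = 1: r = r^2 * 30 mod 41 = 4^2 * 30 = 16*30 = 29
  bit 4 = 0: r = r^2 mod 41 = 29^2 = 21
  bit 5 = 0: r = r^2 mod 41 = 21^2 = 31
  -> B = 31
s = B^a = 31^16 mod 41  (bits of 16 = 10000)
  bit 0 = 1: r = r^2 * 31 mod 41 = 1^2 * 31 = 1*31 = 31
  bit 1 = 0: r = r^2 mod 41 = 31^2 = 18
  bit 2 = 0: r = r^2 mod 41 = 18^2 = 37
  bit 3 = 0: r = r^2 mod 41 = 37^2 = 16
  bit 4 = 0: r = r^2 mod 41 = 16^2 = 10
  -> s = B^a = 10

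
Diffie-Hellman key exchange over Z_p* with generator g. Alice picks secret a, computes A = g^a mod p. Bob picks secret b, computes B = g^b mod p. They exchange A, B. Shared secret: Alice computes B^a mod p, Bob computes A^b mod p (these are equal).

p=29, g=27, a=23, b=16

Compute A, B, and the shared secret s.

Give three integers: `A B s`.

Answer: 19 25 16

Derivation:
A = 27^23 mod 29  (bits of 23 = 10111)
  bit 0 = 1: r = r^2 * 27 mod 29 = 1^2 * 27 = 1*27 = 27
  bit 1 = 0: r = r^2 mod 29 = 27^2 = 4
  bit 2 = 1: r = r^2 * 27 mod 29 = 4^2 * 27 = 16*27 = 26
  bit 3 = 1: r = r^2 * 27 mod 29 = 26^2 * 27 = 9*27 = 11
  bit 4 = 1: r = r^2 * 27 mod 29 = 11^2 * 27 = 5*27 = 19
  -> A = 19
B = 27^16 mod 29  (bits of 16 = 10000)
  bit 0 = 1: r = r^2 * 27 mod 29 = 1^2 * 27 = 1*27 = 27
  bit 1 = 0: r = r^2 mod 29 = 27^2 = 4
  bit 2 = 0: r = r^2 mod 29 = 4^2 = 16
  bit 3 = 0: r = r^2 mod 29 = 16^2 = 24
  bit 4 = 0: r = r^2 mod 29 = 24^2 = 25
  -> B = 25
s = B^a = 25^23 mod 29  (bits of 23 = 10111)
  bit 0 = 1: r = r^2 * 25 mod 29 = 1^2 * 25 = 1*25 = 25
  bit 1 = 0: r = r^2 mod 29 = 25^2 = 16
  bit 2 = 1: r = r^2 * 25 mod 29 = 16^2 * 25 = 24*25 = 20
  bit 3 = 1: r = r^2 * 25 mod 29 = 20^2 * 25 = 23*25 = 24
  bit 4 = 1: r = r^2 * 25 mod 29 = 24^2 * 25 = 25*25 = 16
  -> s = B^a = 16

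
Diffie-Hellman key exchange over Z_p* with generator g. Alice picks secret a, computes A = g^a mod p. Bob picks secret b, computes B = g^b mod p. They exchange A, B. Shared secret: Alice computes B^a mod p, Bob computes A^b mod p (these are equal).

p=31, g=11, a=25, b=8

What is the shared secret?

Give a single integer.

Answer: 25

Derivation:
A = 11^25 mod 31  (bits of 25 = 11001)
  bit 0 = 1: r = r^2 * 11 mod 31 = 1^2 * 11 = 1*11 = 11
  bit 1 = 1: r = r^2 * 11 mod 31 = 11^2 * 11 = 28*11 = 29
  bit 2 = 0: r = r^2 mod 31 = 29^2 = 4
  bit 3 = 0: r = r^2 mod 31 = 4^2 = 16
  bit 4 = 1: r = r^2 * 11 mod 31 = 16^2 * 11 = 8*11 = 26
  -> A = 26
B = 11^8 mod 31  (bits of 8 = 1000)
  bit 0 = 1: r = r^2 * 11 mod 31 = 1^2 * 11 = 1*11 = 11
  bit 1 = 0: r = r^2 mod 31 = 11^2 = 28
  bit 2 = 0: r = r^2 mod 31 = 28^2 = 9
  bit 3 = 0: r = r^2 mod 31 = 9^2 = 19
  -> B = 19
s = B^a = 19^25 mod 31  (bits of 25 = 11001)
  bit 0 = 1: r = r^2 * 19 mod 31 = 1^2 * 19 = 1*19 = 19
  bit 1 = 1: r = r^2 * 19 mod 31 = 19^2 * 19 = 20*19 = 8
  bit 2 = 0: r = r^2 mod 31 = 8^2 = 2
  bit 3 = 0: r = r^2 mod 31 = 2^2 = 4
  bit 4 = 1: r = r^2 * 19 mod 31 = 4^2 * 19 = 16*19 = 25
  -> s = B^a = 25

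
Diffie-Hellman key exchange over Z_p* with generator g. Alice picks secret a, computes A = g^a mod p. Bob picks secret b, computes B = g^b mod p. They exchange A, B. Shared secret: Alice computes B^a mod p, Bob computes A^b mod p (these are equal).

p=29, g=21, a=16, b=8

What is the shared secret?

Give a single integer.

Answer: 23

Derivation:
A = 21^16 mod 29  (bits of 16 = 10000)
  bit 0 = 1: r = r^2 * 21 mod 29 = 1^2 * 21 = 1*21 = 21
  bit 1 = 0: r = r^2 mod 29 = 21^2 = 6
  bit 2 = 0: r = r^2 mod 29 = 6^2 = 7
  bit 3 = 0: r = r^2 mod 29 = 7^2 = 20
  bit 4 = 0: r = r^2 mod 29 = 20^2 = 23
  -> A = 23
B = 21^8 mod 29  (bits of 8 = 1000)
  bit 0 = 1: r = r^2 * 21 mod 29 = 1^2 * 21 = 1*21 = 21
  bit 1 = 0: r = r^2 mod 29 = 21^2 = 6
  bit 2 = 0: r = r^2 mod 29 = 6^2 = 7
  bit 3 = 0: r = r^2 mod 29 = 7^2 = 20
  -> B = 20
s = B^a = 20^16 mod 29  (bits of 16 = 10000)
  bit 0 = 1: r = r^2 * 20 mod 29 = 1^2 * 20 = 1*20 = 20
  bit 1 = 0: r = r^2 mod 29 = 20^2 = 23
  bit 2 = 0: r = r^2 mod 29 = 23^2 = 7
  bit 3 = 0: r = r^2 mod 29 = 7^2 = 20
  bit 4 = 0: r = r^2 mod 29 = 20^2 = 23
  -> s = B^a = 23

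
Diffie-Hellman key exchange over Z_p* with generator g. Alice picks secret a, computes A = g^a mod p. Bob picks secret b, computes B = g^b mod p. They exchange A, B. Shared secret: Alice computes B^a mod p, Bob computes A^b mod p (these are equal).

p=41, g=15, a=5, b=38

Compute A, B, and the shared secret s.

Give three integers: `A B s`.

Answer: 14 39 9

Derivation:
A = 15^5 mod 41  (bits of 5 = 101)
  bit 0 = 1: r = r^2 * 15 mod 41 = 1^2 * 15 = 1*15 = 15
  bit 1 = 0: r = r^2 mod 41 = 15^2 = 20
  bit 2 = 1: r = r^2 * 15 mod 41 = 20^2 * 15 = 31*15 = 14
  -> A = 14
B = 15^38 mod 41  (bits of 38 = 100110)
  bit 0 = 1: r = r^2 * 15 mod 41 = 1^2 * 15 = 1*15 = 15
  bit 1 = 0: r = r^2 mod 41 = 15^2 = 20
  bit 2 = 0: r = r^2 mod 41 = 20^2 = 31
  bit 3 = 1: r = r^2 * 15 mod 41 = 31^2 * 15 = 18*15 = 24
  bit 4 = 1: r = r^2 * 15 mod 41 = 24^2 * 15 = 2*15 = 30
  bit 5 = 0: r = r^2 mod 41 = 30^2 = 39
  -> B = 39
s = B^a = 39^5 mod 41  (bits of 5 = 101)
  bit 0 = 1: r = r^2 * 39 mod 41 = 1^2 * 39 = 1*39 = 39
  bit 1 = 0: r = r^2 mod 41 = 39^2 = 4
  bit 2 = 1: r = r^2 * 39 mod 41 = 4^2 * 39 = 16*39 = 9
  -> s = B^a = 9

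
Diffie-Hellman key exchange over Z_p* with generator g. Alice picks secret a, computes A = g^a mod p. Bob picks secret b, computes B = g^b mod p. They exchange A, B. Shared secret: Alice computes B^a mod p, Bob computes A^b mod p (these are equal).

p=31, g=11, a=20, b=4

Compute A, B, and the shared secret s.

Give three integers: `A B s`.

Answer: 25 9 25

Derivation:
A = 11^20 mod 31  (bits of 20 = 10100)
  bit 0 = 1: r = r^2 * 11 mod 31 = 1^2 * 11 = 1*11 = 11
  bit 1 = 0: r = r^2 mod 31 = 11^2 = 28
  bit 2 = 1: r = r^2 * 11 mod 31 = 28^2 * 11 = 9*11 = 6
  bit 3 = 0: r = r^2 mod 31 = 6^2 = 5
  bit 4 = 0: r = r^2 mod 31 = 5^2 = 25
  -> A = 25
B = 11^4 mod 31  (bits of 4 = 100)
  bit 0 = 1: r = r^2 * 11 mod 31 = 1^2 * 11 = 1*11 = 11
  bit 1 = 0: r = r^2 mod 31 = 11^2 = 28
  bit 2 = 0: r = r^2 mod 31 = 28^2 = 9
  -> B = 9
s = B^a = 9^20 mod 31  (bits of 20 = 10100)
  bit 0 = 1: r = r^2 * 9 mod 31 = 1^2 * 9 = 1*9 = 9
  bit 1 = 0: r = r^2 mod 31 = 9^2 = 19
  bit 2 = 1: r = r^2 * 9 mod 31 = 19^2 * 9 = 20*9 = 25
  bit 3 = 0: r = r^2 mod 31 = 25^2 = 5
  bit 4 = 0: r = r^2 mod 31 = 5^2 = 25
  -> s = B^a = 25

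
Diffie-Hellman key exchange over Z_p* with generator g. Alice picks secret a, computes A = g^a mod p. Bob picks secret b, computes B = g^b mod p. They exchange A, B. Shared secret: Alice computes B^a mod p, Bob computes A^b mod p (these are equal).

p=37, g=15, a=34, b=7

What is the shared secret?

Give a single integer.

Answer: 28

Derivation:
A = 15^34 mod 37  (bits of 34 = 100010)
  bit 0 = 1: r = r^2 * 15 mod 37 = 1^2 * 15 = 1*15 = 15
  bit 1 = 0: r = r^2 mod 37 = 15^2 = 3
  bit 2 = 0: r = r^2 mod 37 = 3^2 = 9
  bit 3 = 0: r = r^2 mod 37 = 9^2 = 7
  bit 4 = 1: r = r^2 * 15 mod 37 = 7^2 * 15 = 12*15 = 32
  bit 5 = 0: r = r^2 mod 37 = 32^2 = 25
  -> A = 25
B = 15^7 mod 37  (bits of 7 = 111)
  bit 0 = 1: r = r^2 * 15 mod 37 = 1^2 * 15 = 1*15 = 15
  bit 1 = 1: r = r^2 * 15 mod 37 = 15^2 * 15 = 3*15 = 8
  bit 2 = 1: r = r^2 * 15 mod 37 = 8^2 * 15 = 27*15 = 35
  -> B = 35
s = B^a = 35^34 mod 37  (bits of 34 = 100010)
  bit 0 = 1: r = r^2 * 35 mod 37 = 1^2 * 35 = 1*35 = 35
  bit 1 = 0: r = r^2 mod 37 = 35^2 = 4
  bit 2 = 0: r = r^2 mod 37 = 4^2 = 16
  bit 3 = 0: r = r^2 mod 37 = 16^2 = 34
  bit 4 = 1: r = r^2 * 35 mod 37 = 34^2 * 35 = 9*35 = 19
  bit 5 = 0: r = r^2 mod 37 = 19^2 = 28
  -> s = B^a = 28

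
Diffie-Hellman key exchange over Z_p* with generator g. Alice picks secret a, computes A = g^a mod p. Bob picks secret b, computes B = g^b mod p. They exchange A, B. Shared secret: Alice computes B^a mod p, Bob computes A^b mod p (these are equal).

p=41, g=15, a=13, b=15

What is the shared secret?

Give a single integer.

Answer: 3

Derivation:
A = 15^13 mod 41  (bits of 13 = 1101)
  bit 0 = 1: r = r^2 * 15 mod 41 = 1^2 * 15 = 1*15 = 15
  bit 1 = 1: r = r^2 * 15 mod 41 = 15^2 * 15 = 20*15 = 13
  bit 2 = 0: r = r^2 mod 41 = 13^2 = 5
  bit 3 = 1: r = r^2 * 15 mod 41 = 5^2 * 15 = 25*15 = 6
  -> A = 6
B = 15^15 mod 41  (bits of 15 = 1111)
  bit 0 = 1: r = r^2 * 15 mod 41 = 1^2 * 15 = 1*15 = 15
  bit 1 = 1: r = r^2 * 15 mod 41 = 15^2 * 15 = 20*15 = 13
  bit 2 = 1: r = r^2 * 15 mod 41 = 13^2 * 15 = 5*15 = 34
  bit 3 = 1: r = r^2 * 15 mod 41 = 34^2 * 15 = 8*15 = 38
  -> B = 38
s = B^a = 38^13 mod 41  (bits of 13 = 1101)
  bit 0 = 1: r = r^2 * 38 mod 41 = 1^2 * 38 = 1*38 = 38
  bit 1 = 1: r = r^2 * 38 mod 41 = 38^2 * 38 = 9*38 = 14
  bit 2 = 0: r = r^2 mod 41 = 14^2 = 32
  bit 3 = 1: r = r^2 * 38 mod 41 = 32^2 * 38 = 40*38 = 3
  -> s = B^a = 3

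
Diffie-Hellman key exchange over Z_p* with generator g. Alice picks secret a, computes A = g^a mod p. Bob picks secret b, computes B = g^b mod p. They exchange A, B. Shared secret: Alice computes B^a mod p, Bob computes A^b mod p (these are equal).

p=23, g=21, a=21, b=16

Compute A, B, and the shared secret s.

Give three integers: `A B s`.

A = 21^21 mod 23  (bits of 21 = 10101)
  bit 0 = 1: r = r^2 * 21 mod 23 = 1^2 * 21 = 1*21 = 21
  bit 1 = 0: r = r^2 mod 23 = 21^2 = 4
  bit 2 = 1: r = r^2 * 21 mod 23 = 4^2 * 21 = 16*21 = 14
  bit 3 = 0: r = r^2 mod 23 = 14^2 = 12
  bit 4 = 1: r = r^2 * 21 mod 23 = 12^2 * 21 = 6*21 = 11
  -> A = 11
B = 21^16 mod 23  (bits of 16 = 10000)
  bit 0 = 1: r = r^2 * 21 mod 23 = 1^2 * 21 = 1*21 = 21
  bit 1 = 0: r = r^2 mod 23 = 21^2 = 4
  bit 2 = 0: r = r^2 mod 23 = 4^2 = 16
  bit 3 = 0: r = r^2 mod 23 = 16^2 = 3
  bit 4 = 0: r = r^2 mod 23 = 3^2 = 9
  -> B = 9
s = B^a = 9^21 mod 23  (bits of 21 = 10101)
  bit 0 = 1: r = r^2 * 9 mod 23 = 1^2 * 9 = 1*9 = 9
  bit 1 = 0: r = r^2 mod 23 = 9^2 = 12
  bit 2 = 1: r = r^2 * 9 mod 23 = 12^2 * 9 = 6*9 = 8
  bit 3 = 0: r = r^2 mod 23 = 8^2 = 18
  bit 4 = 1: r = r^2 * 9 mod 23 = 18^2 * 9 = 2*9 = 18
  -> s = B^a = 18

Answer: 11 9 18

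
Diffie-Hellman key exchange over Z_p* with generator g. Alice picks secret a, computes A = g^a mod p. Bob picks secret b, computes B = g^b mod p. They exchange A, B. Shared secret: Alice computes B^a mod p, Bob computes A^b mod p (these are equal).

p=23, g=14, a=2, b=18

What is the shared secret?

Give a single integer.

A = 14^2 mod 23  (bits of 2 = 10)
  bit 0 = 1: r = r^2 * 14 mod 23 = 1^2 * 14 = 1*14 = 14
  bit 1 = 0: r = r^2 mod 23 = 14^2 = 12
  -> A = 12
B = 14^18 mod 23  (bits of 18 = 10010)
  bit 0 = 1: r = r^2 * 14 mod 23 = 1^2 * 14 = 1*14 = 14
  bit 1 = 0: r = r^2 mod 23 = 14^2 = 12
  bit 2 = 0: r = r^2 mod 23 = 12^2 = 6
  bit 3 = 1: r = r^2 * 14 mod 23 = 6^2 * 14 = 13*14 = 21
  bit 4 = 0: r = r^2 mod 23 = 21^2 = 4
  -> B = 4
s = B^a = 4^2 mod 23  (bits of 2 = 10)
  bit 0 = 1: r = r^2 * 4 mod 23 = 1^2 * 4 = 1*4 = 4
  bit 1 = 0: r = r^2 mod 23 = 4^2 = 16
  -> s = B^a = 16

Answer: 16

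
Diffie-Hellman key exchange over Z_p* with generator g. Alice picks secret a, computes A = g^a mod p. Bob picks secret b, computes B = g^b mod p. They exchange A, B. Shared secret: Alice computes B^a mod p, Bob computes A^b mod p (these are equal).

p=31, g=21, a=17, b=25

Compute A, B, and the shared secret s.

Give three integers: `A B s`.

Answer: 24 26 6

Derivation:
A = 21^17 mod 31  (bits of 17 = 10001)
  bit 0 = 1: r = r^2 * 21 mod 31 = 1^2 * 21 = 1*21 = 21
  bit 1 = 0: r = r^2 mod 31 = 21^2 = 7
  bit 2 = 0: r = r^2 mod 31 = 7^2 = 18
  bit 3 = 0: r = r^2 mod 31 = 18^2 = 14
  bit 4 = 1: r = r^2 * 21 mod 31 = 14^2 * 21 = 10*21 = 24
  -> A = 24
B = 21^25 mod 31  (bits of 25 = 11001)
  bit 0 = 1: r = r^2 * 21 mod 31 = 1^2 * 21 = 1*21 = 21
  bit 1 = 1: r = r^2 * 21 mod 31 = 21^2 * 21 = 7*21 = 23
  bit 2 = 0: r = r^2 mod 31 = 23^2 = 2
  bit 3 = 0: r = r^2 mod 31 = 2^2 = 4
  bit 4 = 1: r = r^2 * 21 mod 31 = 4^2 * 21 = 16*21 = 26
  -> B = 26
s = B^a = 26^17 mod 31  (bits of 17 = 10001)
  bit 0 = 1: r = r^2 * 26 mod 31 = 1^2 * 26 = 1*26 = 26
  bit 1 = 0: r = r^2 mod 31 = 26^2 = 25
  bit 2 = 0: r = r^2 mod 31 = 25^2 = 5
  bit 3 = 0: r = r^2 mod 31 = 5^2 = 25
  bit 4 = 1: r = r^2 * 26 mod 31 = 25^2 * 26 = 5*26 = 6
  -> s = B^a = 6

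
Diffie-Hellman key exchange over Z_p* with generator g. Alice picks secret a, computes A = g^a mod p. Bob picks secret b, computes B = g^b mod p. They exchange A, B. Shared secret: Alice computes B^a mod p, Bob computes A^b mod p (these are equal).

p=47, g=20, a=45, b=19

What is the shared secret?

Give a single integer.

Answer: 35

Derivation:
A = 20^45 mod 47  (bits of 45 = 101101)
  bit 0 = 1: r = r^2 * 20 mod 47 = 1^2 * 20 = 1*20 = 20
  bit 1 = 0: r = r^2 mod 47 = 20^2 = 24
  bit 2 = 1: r = r^2 * 20 mod 47 = 24^2 * 20 = 12*20 = 5
  bit 3 = 1: r = r^2 * 20 mod 47 = 5^2 * 20 = 25*20 = 30
  bit 4 = 0: r = r^2 mod 47 = 30^2 = 7
  bit 5 = 1: r = r^2 * 20 mod 47 = 7^2 * 20 = 2*20 = 40
  -> A = 40
B = 20^19 mod 47  (bits of 19 = 10011)
  bit 0 = 1: r = r^2 * 20 mod 47 = 1^2 * 20 = 1*20 = 20
  bit 1 = 0: r = r^2 mod 47 = 20^2 = 24
  bit 2 = 0: r = r^2 mod 47 = 24^2 = 12
  bit 3 = 1: r = r^2 * 20 mod 47 = 12^2 * 20 = 3*20 = 13
  bit 4 = 1: r = r^2 * 20 mod 47 = 13^2 * 20 = 28*20 = 43
  -> B = 43
s = B^a = 43^45 mod 47  (bits of 45 = 101101)
  bit 0 = 1: r = r^2 * 43 mod 47 = 1^2 * 43 = 1*43 = 43
  bit 1 = 0: r = r^2 mod 47 = 43^2 = 16
  bit 2 = 1: r = r^2 * 43 mod 47 = 16^2 * 43 = 21*43 = 10
  bit 3 = 1: r = r^2 * 43 mod 47 = 10^2 * 43 = 6*43 = 23
  bit 4 = 0: r = r^2 mod 47 = 23^2 = 12
  bit 5 = 1: r = r^2 * 43 mod 47 = 12^2 * 43 = 3*43 = 35
  -> s = B^a = 35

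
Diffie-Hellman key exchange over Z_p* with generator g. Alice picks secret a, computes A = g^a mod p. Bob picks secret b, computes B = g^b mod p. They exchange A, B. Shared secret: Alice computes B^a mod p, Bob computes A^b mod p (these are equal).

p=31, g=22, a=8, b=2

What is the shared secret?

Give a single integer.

A = 22^8 mod 31  (bits of 8 = 1000)
  bit 0 = 1: r = r^2 * 22 mod 31 = 1^2 * 22 = 1*22 = 22
  bit 1 = 0: r = r^2 mod 31 = 22^2 = 19
  bit 2 = 0: r = r^2 mod 31 = 19^2 = 20
  bit 3 = 0: r = r^2 mod 31 = 20^2 = 28
  -> A = 28
B = 22^2 mod 31  (bits of 2 = 10)
  bit 0 = 1: r = r^2 * 22 mod 31 = 1^2 * 22 = 1*22 = 22
  bit 1 = 0: r = r^2 mod 31 = 22^2 = 19
  -> B = 19
s = B^a = 19^8 mod 31  (bits of 8 = 1000)
  bit 0 = 1: r = r^2 * 19 mod 31 = 1^2 * 19 = 1*19 = 19
  bit 1 = 0: r = r^2 mod 31 = 19^2 = 20
  bit 2 = 0: r = r^2 mod 31 = 20^2 = 28
  bit 3 = 0: r = r^2 mod 31 = 28^2 = 9
  -> s = B^a = 9

Answer: 9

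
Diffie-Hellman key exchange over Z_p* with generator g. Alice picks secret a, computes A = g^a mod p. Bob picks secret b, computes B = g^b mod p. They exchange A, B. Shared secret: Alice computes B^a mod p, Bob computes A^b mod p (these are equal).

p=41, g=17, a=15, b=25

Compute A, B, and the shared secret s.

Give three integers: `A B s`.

A = 17^15 mod 41  (bits of 15 = 1111)
  bit 0 = 1: r = r^2 * 17 mod 41 = 1^2 * 17 = 1*17 = 17
  bit 1 = 1: r = r^2 * 17 mod 41 = 17^2 * 17 = 2*17 = 34
  bit 2 = 1: r = r^2 * 17 mod 41 = 34^2 * 17 = 8*17 = 13
  bit 3 = 1: r = r^2 * 17 mod 41 = 13^2 * 17 = 5*17 = 3
  -> A = 3
B = 17^25 mod 41  (bits of 25 = 11001)
  bit 0 = 1: r = r^2 * 17 mod 41 = 1^2 * 17 = 1*17 = 17
  bit 1 = 1: r = r^2 * 17 mod 41 = 17^2 * 17 = 2*17 = 34
  bit 2 = 0: r = r^2 mod 41 = 34^2 = 8
  bit 3 = 0: r = r^2 mod 41 = 8^2 = 23
  bit 4 = 1: r = r^2 * 17 mod 41 = 23^2 * 17 = 37*17 = 14
  -> B = 14
s = B^a = 14^15 mod 41  (bits of 15 = 1111)
  bit 0 = 1: r = r^2 * 14 mod 41 = 1^2 * 14 = 1*14 = 14
  bit 1 = 1: r = r^2 * 14 mod 41 = 14^2 * 14 = 32*14 = 38
  bit 2 = 1: r = r^2 * 14 mod 41 = 38^2 * 14 = 9*14 = 3
  bit 3 = 1: r = r^2 * 14 mod 41 = 3^2 * 14 = 9*14 = 3
  -> s = B^a = 3

Answer: 3 14 3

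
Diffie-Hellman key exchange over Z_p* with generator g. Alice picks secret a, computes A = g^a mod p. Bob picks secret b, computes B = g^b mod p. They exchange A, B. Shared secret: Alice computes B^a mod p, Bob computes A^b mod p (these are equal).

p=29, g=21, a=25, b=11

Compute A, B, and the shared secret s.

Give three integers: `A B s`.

A = 21^25 mod 29  (bits of 25 = 11001)
  bit 0 = 1: r = r^2 * 21 mod 29 = 1^2 * 21 = 1*21 = 21
  bit 1 = 1: r = r^2 * 21 mod 29 = 21^2 * 21 = 6*21 = 10
  bit 2 = 0: r = r^2 mod 29 = 10^2 = 13
  bit 3 = 0: r = r^2 mod 29 = 13^2 = 24
  bit 4 = 1: r = r^2 * 21 mod 29 = 24^2 * 21 = 25*21 = 3
  -> A = 3
B = 21^11 mod 29  (bits of 11 = 1011)
  bit 0 = 1: r = r^2 * 21 mod 29 = 1^2 * 21 = 1*21 = 21
  bit 1 = 0: r = r^2 mod 29 = 21^2 = 6
  bit 2 = 1: r = r^2 * 21 mod 29 = 6^2 * 21 = 7*21 = 2
  bit 3 = 1: r = r^2 * 21 mod 29 = 2^2 * 21 = 4*21 = 26
  -> B = 26
s = B^a = 26^25 mod 29  (bits of 25 = 11001)
  bit 0 = 1: r = r^2 * 26 mod 29 = 1^2 * 26 = 1*26 = 26
  bit 1 = 1: r = r^2 * 26 mod 29 = 26^2 * 26 = 9*26 = 2
  bit 2 = 0: r = r^2 mod 29 = 2^2 = 4
  bit 3 = 0: r = r^2 mod 29 = 4^2 = 16
  bit 4 = 1: r = r^2 * 26 mod 29 = 16^2 * 26 = 24*26 = 15
  -> s = B^a = 15

Answer: 3 26 15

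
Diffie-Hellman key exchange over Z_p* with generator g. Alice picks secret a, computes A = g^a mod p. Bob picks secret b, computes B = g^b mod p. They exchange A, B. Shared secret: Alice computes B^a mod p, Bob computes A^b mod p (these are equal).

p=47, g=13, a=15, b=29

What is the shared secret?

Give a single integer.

Answer: 5

Derivation:
A = 13^15 mod 47  (bits of 15 = 1111)
  bit 0 = 1: r = r^2 * 13 mod 47 = 1^2 * 13 = 1*13 = 13
  bit 1 = 1: r = r^2 * 13 mod 47 = 13^2 * 13 = 28*13 = 35
  bit 2 = 1: r = r^2 * 13 mod 47 = 35^2 * 13 = 3*13 = 39
  bit 3 = 1: r = r^2 * 13 mod 47 = 39^2 * 13 = 17*13 = 33
  -> A = 33
B = 13^29 mod 47  (bits of 29 = 11101)
  bit 0 = 1: r = r^2 * 13 mod 47 = 1^2 * 13 = 1*13 = 13
  bit 1 = 1: r = r^2 * 13 mod 47 = 13^2 * 13 = 28*13 = 35
  bit 2 = 1: r = r^2 * 13 mod 47 = 35^2 * 13 = 3*13 = 39
  bit 3 = 0: r = r^2 mod 47 = 39^2 = 17
  bit 4 = 1: r = r^2 * 13 mod 47 = 17^2 * 13 = 7*13 = 44
  -> B = 44
s = B^a = 44^15 mod 47  (bits of 15 = 1111)
  bit 0 = 1: r = r^2 * 44 mod 47 = 1^2 * 44 = 1*44 = 44
  bit 1 = 1: r = r^2 * 44 mod 47 = 44^2 * 44 = 9*44 = 20
  bit 2 = 1: r = r^2 * 44 mod 47 = 20^2 * 44 = 24*44 = 22
  bit 3 = 1: r = r^2 * 44 mod 47 = 22^2 * 44 = 14*44 = 5
  -> s = B^a = 5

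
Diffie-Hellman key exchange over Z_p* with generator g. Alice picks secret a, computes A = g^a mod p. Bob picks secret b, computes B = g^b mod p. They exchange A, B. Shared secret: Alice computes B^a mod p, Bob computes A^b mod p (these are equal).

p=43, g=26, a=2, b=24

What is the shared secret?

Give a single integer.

Answer: 35

Derivation:
A = 26^2 mod 43  (bits of 2 = 10)
  bit 0 = 1: r = r^2 * 26 mod 43 = 1^2 * 26 = 1*26 = 26
  bit 1 = 0: r = r^2 mod 43 = 26^2 = 31
  -> A = 31
B = 26^24 mod 43  (bits of 24 = 11000)
  bit 0 = 1: r = r^2 * 26 mod 43 = 1^2 * 26 = 1*26 = 26
  bit 1 = 1: r = r^2 * 26 mod 43 = 26^2 * 26 = 31*26 = 32
  bit 2 = 0: r = r^2 mod 43 = 32^2 = 35
  bit 3 = 0: r = r^2 mod 43 = 35^2 = 21
  bit 4 = 0: r = r^2 mod 43 = 21^2 = 11
  -> B = 11
s = B^a = 11^2 mod 43  (bits of 2 = 10)
  bit 0 = 1: r = r^2 * 11 mod 43 = 1^2 * 11 = 1*11 = 11
  bit 1 = 0: r = r^2 mod 43 = 11^2 = 35
  -> s = B^a = 35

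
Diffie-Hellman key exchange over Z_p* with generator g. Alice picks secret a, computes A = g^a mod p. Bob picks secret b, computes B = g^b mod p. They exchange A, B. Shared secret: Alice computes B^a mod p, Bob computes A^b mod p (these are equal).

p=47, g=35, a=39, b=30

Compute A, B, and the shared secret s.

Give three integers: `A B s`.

A = 35^39 mod 47  (bits of 39 = 100111)
  bit 0 = 1: r = r^2 * 35 mod 47 = 1^2 * 35 = 1*35 = 35
  bit 1 = 0: r = r^2 mod 47 = 35^2 = 3
  bit 2 = 0: r = r^2 mod 47 = 3^2 = 9
  bit 3 = 1: r = r^2 * 35 mod 47 = 9^2 * 35 = 34*35 = 15
  bit 4 = 1: r = r^2 * 35 mod 47 = 15^2 * 35 = 37*35 = 26
  bit 5 = 1: r = r^2 * 35 mod 47 = 26^2 * 35 = 18*35 = 19
  -> A = 19
B = 35^30 mod 47  (bits of 30 = 11110)
  bit 0 = 1: r = r^2 * 35 mod 47 = 1^2 * 35 = 1*35 = 35
  bit 1 = 1: r = r^2 * 35 mod 47 = 35^2 * 35 = 3*35 = 11
  bit 2 = 1: r = r^2 * 35 mod 47 = 11^2 * 35 = 27*35 = 5
  bit 3 = 1: r = r^2 * 35 mod 47 = 5^2 * 35 = 25*35 = 29
  bit 4 = 0: r = r^2 mod 47 = 29^2 = 42
  -> B = 42
s = B^a = 42^39 mod 47  (bits of 39 = 100111)
  bit 0 = 1: r = r^2 * 42 mod 47 = 1^2 * 42 = 1*42 = 42
  bit 1 = 0: r = r^2 mod 47 = 42^2 = 25
  bit 2 = 0: r = r^2 mod 47 = 25^2 = 14
  bit 3 = 1: r = r^2 * 42 mod 47 = 14^2 * 42 = 8*42 = 7
  bit 4 = 1: r = r^2 * 42 mod 47 = 7^2 * 42 = 2*42 = 37
  bit 5 = 1: r = r^2 * 42 mod 47 = 37^2 * 42 = 6*42 = 17
  -> s = B^a = 17

Answer: 19 42 17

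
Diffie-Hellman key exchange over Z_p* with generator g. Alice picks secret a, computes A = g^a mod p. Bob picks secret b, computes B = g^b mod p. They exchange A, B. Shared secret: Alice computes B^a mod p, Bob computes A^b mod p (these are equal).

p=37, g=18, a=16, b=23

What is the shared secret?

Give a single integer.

Answer: 12

Derivation:
A = 18^16 mod 37  (bits of 16 = 10000)
  bit 0 = 1: r = r^2 * 18 mod 37 = 1^2 * 18 = 1*18 = 18
  bit 1 = 0: r = r^2 mod 37 = 18^2 = 28
  bit 2 = 0: r = r^2 mod 37 = 28^2 = 7
  bit 3 = 0: r = r^2 mod 37 = 7^2 = 12
  bit 4 = 0: r = r^2 mod 37 = 12^2 = 33
  -> A = 33
B = 18^23 mod 37  (bits of 23 = 10111)
  bit 0 = 1: r = r^2 * 18 mod 37 = 1^2 * 18 = 1*18 = 18
  bit 1 = 0: r = r^2 mod 37 = 18^2 = 28
  bit 2 = 1: r = r^2 * 18 mod 37 = 28^2 * 18 = 7*18 = 15
  bit 3 = 1: r = r^2 * 18 mod 37 = 15^2 * 18 = 3*18 = 17
  bit 4 = 1: r = r^2 * 18 mod 37 = 17^2 * 18 = 30*18 = 22
  -> B = 22
s = B^a = 22^16 mod 37  (bits of 16 = 10000)
  bit 0 = 1: r = r^2 * 22 mod 37 = 1^2 * 22 = 1*22 = 22
  bit 1 = 0: r = r^2 mod 37 = 22^2 = 3
  bit 2 = 0: r = r^2 mod 37 = 3^2 = 9
  bit 3 = 0: r = r^2 mod 37 = 9^2 = 7
  bit 4 = 0: r = r^2 mod 37 = 7^2 = 12
  -> s = B^a = 12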